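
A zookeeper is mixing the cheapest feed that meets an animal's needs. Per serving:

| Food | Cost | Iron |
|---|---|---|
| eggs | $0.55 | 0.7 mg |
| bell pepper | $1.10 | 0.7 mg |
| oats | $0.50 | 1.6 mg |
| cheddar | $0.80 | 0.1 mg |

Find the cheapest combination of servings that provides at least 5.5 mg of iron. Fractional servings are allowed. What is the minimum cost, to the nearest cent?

$1.72

Cost per mg of iron: oats $0.3125, eggs $0.7857, bell pepper $1.5714, cheddar $8.0000.
With no serving limits, use only oats: 5.5 mg / 1.6 mg = 3.438 servings × $0.50 = $1.72.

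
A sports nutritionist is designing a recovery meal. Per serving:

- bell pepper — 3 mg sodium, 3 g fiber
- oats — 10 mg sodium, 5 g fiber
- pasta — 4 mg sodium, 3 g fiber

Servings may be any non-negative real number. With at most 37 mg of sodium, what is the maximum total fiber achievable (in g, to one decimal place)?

37.0 g

Fiber per mg sodium: bell pepper 1, pasta 0.75, oats 0.5.
With no serving limits, spend the whole sodium allowance on bell pepper: 37 mg / 3 mg × 3 g = 37.0 g.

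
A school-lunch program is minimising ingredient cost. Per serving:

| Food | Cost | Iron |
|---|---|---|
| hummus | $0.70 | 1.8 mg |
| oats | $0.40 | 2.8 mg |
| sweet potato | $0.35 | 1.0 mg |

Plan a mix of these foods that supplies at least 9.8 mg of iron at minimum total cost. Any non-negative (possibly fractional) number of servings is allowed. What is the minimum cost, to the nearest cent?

$1.40

Cost per mg of iron: oats $0.1429, sweet potato $0.3500, hummus $0.3889.
With no serving limits, use only oats: 9.8 mg / 2.8 mg = 3.5 servings × $0.40 = $1.40.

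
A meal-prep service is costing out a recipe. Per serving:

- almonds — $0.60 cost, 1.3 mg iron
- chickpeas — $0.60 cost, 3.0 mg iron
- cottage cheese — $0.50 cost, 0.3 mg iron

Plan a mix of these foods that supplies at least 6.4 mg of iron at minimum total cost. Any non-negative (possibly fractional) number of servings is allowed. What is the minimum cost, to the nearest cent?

$1.28

Cost per mg of iron: chickpeas $0.2000, almonds $0.4615, cottage cheese $1.6667.
With no serving limits, use only chickpeas: 6.4 mg / 3.0 mg = 2.133 servings × $0.60 = $1.28.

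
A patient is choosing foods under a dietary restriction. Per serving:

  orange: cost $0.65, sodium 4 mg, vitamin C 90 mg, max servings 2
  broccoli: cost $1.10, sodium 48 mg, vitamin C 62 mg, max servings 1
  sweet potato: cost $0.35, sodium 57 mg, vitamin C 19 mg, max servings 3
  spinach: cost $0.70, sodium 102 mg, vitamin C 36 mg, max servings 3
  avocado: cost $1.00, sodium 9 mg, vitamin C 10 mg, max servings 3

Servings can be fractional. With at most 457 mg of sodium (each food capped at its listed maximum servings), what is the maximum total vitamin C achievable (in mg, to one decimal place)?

402.7 mg

Vitamin C per mg sodium: orange 22.5, broccoli 1.292, avocado 1.111, spinach 0.3529, sweet potato 0.3333.
Take 2 servings of orange: uses 8 mg sodium, +180.0 mg vitamin C (running total 180.0 mg).
Take 1 serving of broccoli: uses 48 mg sodium, +62.0 mg vitamin C (running total 242.0 mg).
Take 3 servings of avocado: uses 27 mg sodium, +30.0 mg vitamin C (running total 272.0 mg).
Take 3 servings of spinach: uses 306 mg sodium, +108.0 mg vitamin C (running total 380.0 mg).
Take 1.193 servings of sweet potato: uses 68 mg sodium, +22.7 mg vitamin C (running total 402.7 mg).
Filling greedily by vitamin C-per-mg sodium is optimal for one linear limit, giving 402.7 mg.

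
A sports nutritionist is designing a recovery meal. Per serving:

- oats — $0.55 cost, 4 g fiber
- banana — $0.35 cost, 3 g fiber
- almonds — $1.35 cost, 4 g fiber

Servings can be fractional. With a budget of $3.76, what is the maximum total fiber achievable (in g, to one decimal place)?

32.2 g

Fiber per dollar: banana 8.571, oats 7.273, almonds 2.963.
With no serving limits, spend the whole cost allowance on banana: $3.76 / $0.35 × 3 g = 32.2 g.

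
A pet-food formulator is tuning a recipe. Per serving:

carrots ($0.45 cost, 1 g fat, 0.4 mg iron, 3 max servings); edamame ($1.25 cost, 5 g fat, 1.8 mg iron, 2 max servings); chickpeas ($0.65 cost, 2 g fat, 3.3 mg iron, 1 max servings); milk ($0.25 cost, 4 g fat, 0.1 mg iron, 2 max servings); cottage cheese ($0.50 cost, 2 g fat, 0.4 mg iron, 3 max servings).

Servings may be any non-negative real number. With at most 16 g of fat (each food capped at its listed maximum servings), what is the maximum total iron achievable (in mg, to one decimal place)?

8.3 mg

Iron per g fat: chickpeas 1.65, carrots 0.4, edamame 0.36, cottage cheese 0.2, milk 0.025.
Take 1 serving of chickpeas: uses 2 g fat, +3.3 mg iron (running total 3.3 mg).
Take 3 servings of carrots: uses 3 g fat, +1.2 mg iron (running total 4.5 mg).
Take 2 servings of edamame: uses 10 g fat, +3.6 mg iron (running total 8.1 mg).
Take 0.5 servings of cottage cheese: uses 1 g fat, +0.2 mg iron (running total 8.3 mg).
Filling greedily by iron-per-g fat is optimal for one linear limit, giving 8.3 mg.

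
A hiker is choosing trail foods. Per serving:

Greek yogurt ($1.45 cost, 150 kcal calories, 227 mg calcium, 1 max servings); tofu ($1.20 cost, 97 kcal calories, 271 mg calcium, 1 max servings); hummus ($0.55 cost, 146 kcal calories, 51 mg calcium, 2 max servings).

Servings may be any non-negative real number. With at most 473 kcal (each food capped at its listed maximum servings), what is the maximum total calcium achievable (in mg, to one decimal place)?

Calcium per kcal: tofu 2.794, Greek yogurt 1.513, hummus 0.3493.
Take 1 serving of tofu: uses 97 kcal, +271.0 mg calcium (running total 271.0 mg).
Take 1 serving of Greek yogurt: uses 150 kcal, +227.0 mg calcium (running total 498.0 mg).
Take 1.548 servings of hummus: uses 226 kcal, +78.9 mg calcium (running total 576.9 mg).
Greedy by best ratio exhausts the calories allowance optimally: 576.9 mg.

576.9 mg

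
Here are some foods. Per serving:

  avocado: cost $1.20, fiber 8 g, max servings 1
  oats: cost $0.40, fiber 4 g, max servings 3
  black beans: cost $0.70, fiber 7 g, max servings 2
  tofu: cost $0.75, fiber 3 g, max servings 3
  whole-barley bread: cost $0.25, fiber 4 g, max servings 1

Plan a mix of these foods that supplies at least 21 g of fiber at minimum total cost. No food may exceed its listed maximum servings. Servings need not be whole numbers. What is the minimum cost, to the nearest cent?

Cost per g of fiber: whole-barley bread $0.0625, oats $0.1000, black beans $0.1000, avocado $0.1500, tofu $0.2500.
Take 1 serving of whole-barley bread: +4.0 g fiber for $0.25 (total $0.25, still need 17.0 g).
Take 3 servings of oats: +12.0 g fiber for $1.20 (total $1.45, still need 5.0 g).
Take 0.7143 servings of black beans: +5.0 g fiber for $0.50 (total $1.95, still need 0.0 g).
Filling from the cheapest source first is optimal under one linear minimum: $1.95.

$1.95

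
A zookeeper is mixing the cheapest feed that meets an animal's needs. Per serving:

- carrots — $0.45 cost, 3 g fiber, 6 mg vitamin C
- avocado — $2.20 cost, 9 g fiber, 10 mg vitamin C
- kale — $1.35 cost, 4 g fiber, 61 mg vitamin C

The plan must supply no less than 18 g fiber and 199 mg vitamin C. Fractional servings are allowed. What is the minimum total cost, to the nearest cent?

Two binding constraints pin down two serving amounts, so the optimal mix uses at most two foods. The candidates are each food alone (scaled to the tighter of fiber/vitamin C) and each pair with both constraints tight.
carrots only: max(18/3, 199/6) = 33.17 servings → $14.93.
avocado only: max(18/9, 199/10) = 19.9 servings → $43.78.
kale only: max(18/4, 199/61) = 4.5 servings → $6.08.
carrots + avocado: the both-tight solution has a negative serving — not a feasible corner.
carrots + kale with both tight: 1.899 servings and 3.075 servings → $5.01.
avocado + kale with both tight: 0.5933 servings and 3.165 servings → $5.58.
Cheapest feasible corner: $5.01.

$5.01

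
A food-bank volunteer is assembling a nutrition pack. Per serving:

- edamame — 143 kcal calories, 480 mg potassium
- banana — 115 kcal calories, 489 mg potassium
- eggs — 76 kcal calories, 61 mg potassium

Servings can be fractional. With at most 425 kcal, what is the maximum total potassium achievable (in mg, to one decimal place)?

Potassium per kcal: banana 4.252, edamame 3.357, eggs 0.8026.
With no serving limits, spend the whole calories allowance on banana: 425 kcal / 115 kcal × 489 mg = 1807.2 mg.

1807.2 mg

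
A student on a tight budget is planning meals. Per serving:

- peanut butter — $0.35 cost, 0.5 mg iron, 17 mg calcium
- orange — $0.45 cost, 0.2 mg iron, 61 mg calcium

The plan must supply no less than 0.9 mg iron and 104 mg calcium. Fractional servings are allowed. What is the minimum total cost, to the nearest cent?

$1.05

Two binding constraints pin down two serving amounts, so the optimal mix uses at most two foods. The candidates are each food alone (scaled to the tighter of iron/calcium) and each pair with both constraints tight.
peanut butter only: max(0.9/0.5, 104/17) = 6.118 servings → $2.14.
orange only: max(0.9/0.2, 104/61) = 4.5 servings → $2.02.
peanut butter + orange with both tight: 1.258 servings and 1.354 servings → $1.05.
So the least-cost plan costs $1.05.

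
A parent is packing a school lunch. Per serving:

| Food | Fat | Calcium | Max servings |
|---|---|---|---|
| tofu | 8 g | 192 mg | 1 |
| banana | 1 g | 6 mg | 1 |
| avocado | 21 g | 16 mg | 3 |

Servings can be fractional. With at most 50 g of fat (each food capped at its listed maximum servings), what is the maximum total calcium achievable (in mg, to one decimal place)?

229.2 mg

Calcium per g fat: tofu 24, banana 6, avocado 0.7619.
Take 1 serving of tofu: uses 8 g fat, +192.0 mg calcium (running total 192.0 mg).
Take 1 serving of banana: uses 1 g fat, +6.0 mg calcium (running total 198.0 mg).
Take 1.952 servings of avocado: uses 41 g fat, +31.2 mg calcium (running total 229.2 mg).
Filling greedily by calcium-per-g fat is optimal for one linear limit, giving 229.2 mg.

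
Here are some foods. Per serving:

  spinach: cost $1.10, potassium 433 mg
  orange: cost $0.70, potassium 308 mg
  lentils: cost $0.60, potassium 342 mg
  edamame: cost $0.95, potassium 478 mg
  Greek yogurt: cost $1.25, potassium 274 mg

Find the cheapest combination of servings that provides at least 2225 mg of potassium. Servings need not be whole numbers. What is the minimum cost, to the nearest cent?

Cost per mg of potassium: lentils $0.0018, edamame $0.0020, orange $0.0023, spinach $0.0025, Greek yogurt $0.0046.
With no serving limits, use only lentils: 2225 mg / 342 mg = 6.506 servings × $0.60 = $3.90.

$3.90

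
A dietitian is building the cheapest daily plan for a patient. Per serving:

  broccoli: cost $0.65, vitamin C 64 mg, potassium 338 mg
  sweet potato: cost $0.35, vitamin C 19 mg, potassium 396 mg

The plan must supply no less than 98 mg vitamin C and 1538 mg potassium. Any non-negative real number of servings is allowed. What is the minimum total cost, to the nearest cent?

$1.54

Check every corner: each single food scaled to meet both minima, and each pair solved so both constraints bind.
broccoli only: max(98/64, 1538/338) = 4.55 servings → $2.96.
sweet potato only: max(98/19, 1538/396) = 5.158 servings → $1.81.
broccoli + sweet potato with both tight: 0.5066 servings and 3.451 servings → $1.54.
So the least-cost plan costs $1.54.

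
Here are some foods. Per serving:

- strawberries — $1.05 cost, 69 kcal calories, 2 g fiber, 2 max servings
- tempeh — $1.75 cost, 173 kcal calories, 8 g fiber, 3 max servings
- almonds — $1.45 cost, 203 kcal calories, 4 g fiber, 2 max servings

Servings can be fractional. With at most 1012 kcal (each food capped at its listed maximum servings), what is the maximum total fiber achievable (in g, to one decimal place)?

35.0 g

Fiber per kcal: tempeh 0.04624, strawberries 0.02899, almonds 0.0197.
Take 3 servings of tempeh: uses 519 kcal, +24.0 g fiber (running total 24.0 g).
Take 2 servings of strawberries: uses 138 kcal, +4.0 g fiber (running total 28.0 g).
Take 1.749 servings of almonds: uses 355 kcal, +7.0 g fiber (running total 35.0 g).
Filling greedily by fiber-per-kcal is optimal for one linear limit, giving 35.0 g.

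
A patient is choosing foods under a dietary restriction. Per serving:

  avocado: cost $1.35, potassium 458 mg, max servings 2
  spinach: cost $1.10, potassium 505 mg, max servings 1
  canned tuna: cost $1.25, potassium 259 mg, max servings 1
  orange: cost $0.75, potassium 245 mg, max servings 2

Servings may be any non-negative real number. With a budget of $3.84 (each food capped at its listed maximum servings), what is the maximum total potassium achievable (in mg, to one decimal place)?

1434.1 mg

Potassium per dollar: spinach 459.1, avocado 339.3, orange 326.7, canned tuna 207.2.
Take 1 serving of spinach: spends $1.10, +505.0 mg potassium (running total 505.0 mg).
Take 2 servings of avocado: spends $2.70, +916.0 mg potassium (running total 1421.0 mg).
Take 0.05333 servings of orange: spends $0.04, +13.1 mg potassium (running total 1434.1 mg).
Greedy by best ratio exhausts the cost allowance optimally: 1434.1 mg.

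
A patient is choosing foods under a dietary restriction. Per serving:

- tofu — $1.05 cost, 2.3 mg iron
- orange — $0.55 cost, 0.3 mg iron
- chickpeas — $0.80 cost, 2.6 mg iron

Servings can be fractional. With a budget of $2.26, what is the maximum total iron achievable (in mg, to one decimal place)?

7.3 mg

Iron per dollar: chickpeas 3.25, tofu 2.19, orange 0.5455.
With no serving limits, spend the whole cost allowance on chickpeas: $2.26 / $0.80 × 2.6 mg = 7.3 mg.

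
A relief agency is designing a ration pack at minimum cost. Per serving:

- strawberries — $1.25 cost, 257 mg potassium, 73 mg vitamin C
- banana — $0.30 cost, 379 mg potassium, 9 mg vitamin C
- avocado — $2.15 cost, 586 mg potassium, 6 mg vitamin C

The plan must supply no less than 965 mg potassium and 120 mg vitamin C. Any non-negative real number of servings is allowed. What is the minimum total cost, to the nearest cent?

$2.28

Compare the cost at each extreme point of the feasible region.
strawberries only: max(965/257, 120/73) = 3.755 servings → $4.69.
banana only: max(965/379, 120/9) = 13.33 servings → $4.00.
avocado only: max(965/586, 120/6) = 20 servings → $43.00.
strawberries + banana with both tight: 1.451 servings and 1.562 servings → $2.28.
strawberries + avocado with both tight: 1.565 servings and 0.9604 servings → $4.02.
banana + avocado: intersection lies outside the first quadrant.
The minimum over all feasible corners is $2.28.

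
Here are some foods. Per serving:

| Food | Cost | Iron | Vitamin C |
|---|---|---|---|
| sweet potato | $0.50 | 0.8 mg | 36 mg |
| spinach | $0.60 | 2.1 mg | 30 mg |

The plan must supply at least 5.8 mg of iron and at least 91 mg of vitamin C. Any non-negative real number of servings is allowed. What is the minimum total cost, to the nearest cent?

A basic optimal solution has at most two foods positive. Try each food alone and each pair with both targets met exactly.
sweet potato only: max(5.8/0.8, 91/36) = 7.25 servings → $3.62.
spinach only: max(5.8/2.1, 91/30) = 3.033 servings → $1.82.
sweet potato + spinach with both tight: 0.3314 servings and 2.636 servings → $1.75.
Cheapest feasible corner: $1.75.

$1.75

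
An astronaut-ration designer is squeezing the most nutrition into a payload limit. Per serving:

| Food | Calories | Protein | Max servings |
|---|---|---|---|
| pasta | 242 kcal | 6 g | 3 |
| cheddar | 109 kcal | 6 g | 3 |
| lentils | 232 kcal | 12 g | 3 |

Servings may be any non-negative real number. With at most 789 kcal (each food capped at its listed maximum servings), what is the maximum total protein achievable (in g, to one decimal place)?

41.9 g

Protein per kcal: cheddar 0.05505, lentils 0.05172, pasta 0.02479.
Take 3 servings of cheddar: uses 327 kcal, +18.0 g protein (running total 18.0 g).
Take 1.991 servings of lentils: uses 462 kcal, +23.9 g protein (running total 41.9 g).
Greedy by best ratio exhausts the calories allowance optimally: 41.9 g.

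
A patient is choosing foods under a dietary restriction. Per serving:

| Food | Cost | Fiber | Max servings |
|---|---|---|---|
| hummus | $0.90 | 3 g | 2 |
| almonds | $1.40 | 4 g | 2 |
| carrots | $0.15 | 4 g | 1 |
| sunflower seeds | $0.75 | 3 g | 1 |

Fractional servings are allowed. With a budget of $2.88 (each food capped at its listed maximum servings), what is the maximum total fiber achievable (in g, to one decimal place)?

13.5 g

Fiber per dollar: carrots 26.67, sunflower seeds 4, hummus 3.333, almonds 2.857.
Take 1 serving of carrots: spends $0.15, +4.0 g fiber (running total 4.0 g).
Take 1 serving of sunflower seeds: spends $0.75, +3.0 g fiber (running total 7.0 g).
Take 2 servings of hummus: spends $1.80, +6.0 g fiber (running total 13.0 g).
Take 0.1286 servings of almonds: spends $0.18, +0.5 g fiber (running total 13.5 g).
Greedy by best ratio exhausts the cost allowance optimally: 13.5 g.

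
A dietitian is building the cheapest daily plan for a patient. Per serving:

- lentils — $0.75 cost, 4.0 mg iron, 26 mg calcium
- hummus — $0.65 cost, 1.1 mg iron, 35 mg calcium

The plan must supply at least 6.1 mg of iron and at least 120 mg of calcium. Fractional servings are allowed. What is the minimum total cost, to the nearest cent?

This is a tiny linear program; its minimum lies at a vertex of the feasible set. List the vertices and price them.
lentils only: max(6.1/4.0, 120/26) = 4.615 servings → $3.46.
hummus only: max(6.1/1.1, 120/35) = 5.545 servings → $3.60.
lentils + hummus with both tight: 0.7316 servings and 2.885 servings → $2.42.
Cheapest feasible corner: $2.42.

$2.42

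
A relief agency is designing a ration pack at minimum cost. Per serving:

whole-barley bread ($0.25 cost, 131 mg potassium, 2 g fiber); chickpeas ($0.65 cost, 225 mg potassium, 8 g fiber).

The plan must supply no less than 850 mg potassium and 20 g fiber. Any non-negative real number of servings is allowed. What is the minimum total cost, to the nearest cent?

A basic optimal solution has at most two foods positive. Try each food alone and each pair with both targets met exactly.
whole-barley bread only: max(850/131, 20/2) = 10 servings → $2.50.
chickpeas only: max(850/225, 20/8) = 3.778 servings → $2.46.
whole-barley bread + chickpeas with both tight: 3.846 servings and 1.538 servings → $1.96.
The minimum over all feasible corners is $1.96.

$1.96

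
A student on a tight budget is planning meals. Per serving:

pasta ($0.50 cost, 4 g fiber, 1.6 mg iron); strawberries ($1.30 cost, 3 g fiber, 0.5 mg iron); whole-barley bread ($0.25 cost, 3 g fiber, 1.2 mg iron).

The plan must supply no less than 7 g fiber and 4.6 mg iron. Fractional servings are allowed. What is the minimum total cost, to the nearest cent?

With two linear requirements the optimum uses one or two foods; enumerate the corners.
pasta only: max(7/4, 4.6/1.6) = 2.875 servings → $1.44.
strawberries only: max(7/3, 4.6/0.5) = 9.2 servings → $11.96.
whole-barley bread only: max(7/3, 4.6/1.2) = 3.833 servings → $0.96.
pasta + strawberries with both targets exact would need a negative amount; discard.
pasta + whole-barley bread (both tight): parallel constraints — no distinct corner.
strawberries + whole-barley bread with both targets exact would need a negative amount; discard.
Cheapest feasible corner: $0.96.

$0.96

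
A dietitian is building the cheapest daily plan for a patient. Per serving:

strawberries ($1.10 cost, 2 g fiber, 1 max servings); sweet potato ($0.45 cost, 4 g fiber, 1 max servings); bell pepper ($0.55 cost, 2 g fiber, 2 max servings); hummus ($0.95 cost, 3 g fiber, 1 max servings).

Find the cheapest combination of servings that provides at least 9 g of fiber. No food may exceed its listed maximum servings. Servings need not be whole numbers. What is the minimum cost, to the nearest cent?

Cost per g of fiber: sweet potato $0.1125, bell pepper $0.2750, hummus $0.3167, strawberries $0.5500.
Take 1 serving of sweet potato: +4.0 g fiber for $0.45 (total $0.45, still need 5.0 g).
Take 2 servings of bell pepper: +4.0 g fiber for $1.10 (total $1.55, still need 1.0 g).
Take 0.3333 servings of hummus: +1.0 g fiber for $0.32 (total $1.87, still need 0.0 g).
Greedy by cheapest-per-g is optimal for a single linear constraint, so the minimum cost is $1.87.

$1.87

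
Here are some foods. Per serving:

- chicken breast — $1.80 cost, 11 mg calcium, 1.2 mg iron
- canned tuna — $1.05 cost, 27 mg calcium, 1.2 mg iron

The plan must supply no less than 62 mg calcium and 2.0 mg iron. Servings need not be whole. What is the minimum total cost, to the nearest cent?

A basic optimal solution has at most two foods positive. Try each food alone and each pair with both targets met exactly.
chicken breast only: max(62/11, 2.0/1.2) = 5.636 servings → $10.15.
canned tuna only: max(62/27, 2.0/1.2) = 2.296 servings → $2.41.
chicken breast + canned tuna: intersection lies outside the first quadrant.
So the least-cost plan costs $2.41.

$2.41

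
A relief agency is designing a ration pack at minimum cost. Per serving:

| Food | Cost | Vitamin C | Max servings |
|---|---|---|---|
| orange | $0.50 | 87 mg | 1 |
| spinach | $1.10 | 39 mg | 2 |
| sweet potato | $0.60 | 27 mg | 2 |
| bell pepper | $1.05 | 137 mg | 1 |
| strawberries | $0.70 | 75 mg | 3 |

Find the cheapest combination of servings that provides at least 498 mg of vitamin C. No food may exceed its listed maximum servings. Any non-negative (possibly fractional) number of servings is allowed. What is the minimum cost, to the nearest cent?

$4.74

Cost per mg of vitamin C: orange $0.0057, bell pepper $0.0077, strawberries $0.0093, sweet potato $0.0222, spinach $0.0282.
Take 1 serving of orange: +87.0 mg vitamin C for $0.50 (total $0.50, still need 411.0 mg).
Take 1 serving of bell pepper: +137.0 mg vitamin C for $1.05 (total $1.55, still need 274.0 mg).
Take 3 servings of strawberries: +225.0 mg vitamin C for $2.10 (total $3.65, still need 49.0 mg).
Take 1.815 servings of sweet potato: +49.0 mg vitamin C for $1.09 (total $4.74, still need 0.0 mg).
Greedy by cheapest-per-mg is optimal for a single linear constraint, so the minimum cost is $4.74.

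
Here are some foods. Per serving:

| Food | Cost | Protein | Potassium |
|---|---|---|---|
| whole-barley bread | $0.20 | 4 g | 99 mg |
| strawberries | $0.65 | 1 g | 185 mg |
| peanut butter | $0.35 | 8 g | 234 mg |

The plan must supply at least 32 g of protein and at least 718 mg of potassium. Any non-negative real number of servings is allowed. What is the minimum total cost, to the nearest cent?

At the optimum either one food covers both requirements or two foods hit both targets exactly; no other combination can be cheaper.
whole-barley bread only: max(32/4, 718/99) = 8 servings → $1.60.
strawberries only: max(32/1, 718/185) = 32 servings → $20.80.
peanut butter only: max(32/8, 718/234) = 4 servings → $1.40.
whole-barley bread + strawberries with both targets exact would need a negative amount; discard.
whole-barley bread + peanut butter: the both-tight solution has a negative serving — not a feasible corner.
strawberries + peanut butter: the both-tight solution has a negative serving — not a feasible corner.
Cheapest feasible corner: $1.40.

$1.40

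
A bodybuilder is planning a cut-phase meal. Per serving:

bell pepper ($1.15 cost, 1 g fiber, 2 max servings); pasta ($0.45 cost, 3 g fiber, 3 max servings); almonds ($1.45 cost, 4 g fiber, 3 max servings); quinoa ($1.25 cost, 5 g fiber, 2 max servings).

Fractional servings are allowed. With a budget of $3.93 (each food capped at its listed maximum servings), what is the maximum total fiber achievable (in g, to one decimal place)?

19.2 g

Fiber per dollar: pasta 6.667, quinoa 4, almonds 2.759, bell pepper 0.8696.
Take 3 servings of pasta: spends $1.35, +9.0 g fiber (running total 9.0 g).
Take 2 servings of quinoa: spends $2.50, +10.0 g fiber (running total 19.0 g).
Take 0.05517 servings of almonds: spends $0.08, +0.2 g fiber (running total 19.2 g).
Greedy by best ratio exhausts the cost allowance optimally: 19.2 g.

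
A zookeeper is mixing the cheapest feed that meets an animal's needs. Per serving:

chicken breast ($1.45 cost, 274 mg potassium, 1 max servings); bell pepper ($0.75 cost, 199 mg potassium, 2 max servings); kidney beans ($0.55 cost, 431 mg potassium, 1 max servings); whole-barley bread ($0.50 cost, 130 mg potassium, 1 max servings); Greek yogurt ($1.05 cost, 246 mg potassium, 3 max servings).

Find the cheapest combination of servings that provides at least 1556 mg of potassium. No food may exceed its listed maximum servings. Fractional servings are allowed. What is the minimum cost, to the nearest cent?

Cost per mg of potassium: kidney beans $0.0013, bell pepper $0.0038, whole-barley bread $0.0038, Greek yogurt $0.0043, chicken breast $0.0053.
Take 1 serving of kidney beans: +431.0 mg potassium for $0.55 (total $0.55, still need 1125.0 mg).
Take 2 servings of bell pepper: +398.0 mg potassium for $1.50 (total $2.05, still need 727.0 mg).
Take 1 serving of whole-barley bread: +130.0 mg potassium for $0.50 (total $2.55, still need 597.0 mg).
Take 2.427 servings of Greek yogurt: +597.0 mg potassium for $2.55 (total $5.10, still need 0.0 mg).
Filling from the cheapest source first is optimal under one linear minimum: $5.10.

$5.10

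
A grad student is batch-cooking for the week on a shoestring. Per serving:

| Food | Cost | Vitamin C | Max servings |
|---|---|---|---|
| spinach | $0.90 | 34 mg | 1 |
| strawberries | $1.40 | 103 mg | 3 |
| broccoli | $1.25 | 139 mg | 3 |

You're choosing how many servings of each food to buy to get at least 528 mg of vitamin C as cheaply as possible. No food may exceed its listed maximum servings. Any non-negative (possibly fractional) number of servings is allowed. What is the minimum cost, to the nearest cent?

Cost per mg of vitamin C: broccoli $0.0090, strawberries $0.0136, spinach $0.0265.
Take 3 servings of broccoli: +417.0 mg vitamin C for $3.75 (total $3.75, still need 111.0 mg).
Take 1.078 servings of strawberries: +111.0 mg vitamin C for $1.51 (total $5.26, still need 0.0 mg).
Greedy by cheapest-per-mg is optimal for a single linear constraint, so the minimum cost is $5.26.

$5.26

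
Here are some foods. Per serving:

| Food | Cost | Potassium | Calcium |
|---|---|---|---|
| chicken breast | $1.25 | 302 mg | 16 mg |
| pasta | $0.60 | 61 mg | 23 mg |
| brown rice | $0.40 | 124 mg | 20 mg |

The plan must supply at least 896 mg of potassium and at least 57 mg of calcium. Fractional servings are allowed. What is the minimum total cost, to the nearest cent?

$2.89

Check every corner: each single food scaled to meet both minima, and each pair solved so both constraints bind.
chicken breast only: max(896/302, 57/16) = 3.562 servings → $4.45.
pasta only: max(896/61, 57/23) = 14.69 servings → $8.81.
brown rice only: max(896/124, 57/20) = 7.226 servings → $2.89.
chicken breast + pasta with both tight: 2.87 servings and 0.4821 servings → $3.88.
chicken breast + brown rice with both tight: 2.676 servings and 0.7096 servings → $3.63.
pasta + brown rice: the both-tight solution has a negative serving — not a feasible corner.
So the least-cost plan costs $2.89.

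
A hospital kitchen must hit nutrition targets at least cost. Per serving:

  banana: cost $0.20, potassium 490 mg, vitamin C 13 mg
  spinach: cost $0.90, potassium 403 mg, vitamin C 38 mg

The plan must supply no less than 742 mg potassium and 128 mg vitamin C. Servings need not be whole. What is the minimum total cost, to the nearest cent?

$1.97

banana only: max(742/490, 128/13) = 9.846 servings → $1.97.
spinach only: max(742/403, 128/38) = 3.368 servings → $3.03.
banana + spinach: intersection lies outside the first quadrant.
The minimum over all feasible corners is $1.97.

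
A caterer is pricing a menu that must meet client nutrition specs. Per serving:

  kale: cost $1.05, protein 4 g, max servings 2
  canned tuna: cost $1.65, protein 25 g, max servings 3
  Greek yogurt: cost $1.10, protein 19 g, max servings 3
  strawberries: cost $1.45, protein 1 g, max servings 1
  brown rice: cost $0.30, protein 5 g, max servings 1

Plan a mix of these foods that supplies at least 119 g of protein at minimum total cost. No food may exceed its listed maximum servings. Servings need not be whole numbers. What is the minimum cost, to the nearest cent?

$7.36

Cost per g of protein: Greek yogurt $0.0579, brown rice $0.0600, canned tuna $0.0660, kale $0.2625, strawberries $1.4500.
Take 3 servings of Greek yogurt: +57.0 g protein for $3.30 (total $3.30, still need 62.0 g).
Take 1 serving of brown rice: +5.0 g protein for $0.30 (total $3.60, still need 57.0 g).
Take 2.28 servings of canned tuna: +57.0 g protein for $3.76 (total $7.36, still need 0.0 g).
Filling from the cheapest source first is optimal under one linear minimum: $7.36.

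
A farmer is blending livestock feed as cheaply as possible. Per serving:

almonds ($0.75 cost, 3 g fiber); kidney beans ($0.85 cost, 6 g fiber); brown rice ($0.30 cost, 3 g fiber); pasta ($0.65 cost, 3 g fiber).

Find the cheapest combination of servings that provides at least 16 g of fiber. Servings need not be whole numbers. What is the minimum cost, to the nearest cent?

$1.60

Cost per g of fiber: brown rice $0.1000, kidney beans $0.1417, pasta $0.2167, almonds $0.2500.
With no serving limits, use only brown rice: 16 g / 3 g = 5.333 servings × $0.30 = $1.60.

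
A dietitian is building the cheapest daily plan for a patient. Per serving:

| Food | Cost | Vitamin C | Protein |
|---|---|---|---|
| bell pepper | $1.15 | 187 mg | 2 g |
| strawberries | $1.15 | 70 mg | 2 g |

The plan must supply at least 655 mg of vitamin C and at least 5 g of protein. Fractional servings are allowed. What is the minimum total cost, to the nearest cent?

$4.03

With two linear requirements the optimum uses one or two foods; enumerate the corners.
bell pepper only: max(655/187, 5/2) = 3.503 servings → $4.03.
strawberries only: max(655/70, 5/2) = 9.357 servings → $10.76.
bell pepper + strawberries with both targets exact would need a negative amount; discard.
The minimum over all feasible corners is $4.03.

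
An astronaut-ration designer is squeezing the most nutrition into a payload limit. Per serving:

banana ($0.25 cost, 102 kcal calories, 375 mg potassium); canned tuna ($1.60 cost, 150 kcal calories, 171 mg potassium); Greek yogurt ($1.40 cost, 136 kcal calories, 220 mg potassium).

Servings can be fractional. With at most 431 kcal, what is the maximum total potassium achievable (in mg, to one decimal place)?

1584.6 mg

Potassium per kcal: banana 3.676, Greek yogurt 1.618, canned tuna 1.14.
With no serving limits, spend the whole calories allowance on banana: 431 kcal / 102 kcal × 375 mg = 1584.6 mg.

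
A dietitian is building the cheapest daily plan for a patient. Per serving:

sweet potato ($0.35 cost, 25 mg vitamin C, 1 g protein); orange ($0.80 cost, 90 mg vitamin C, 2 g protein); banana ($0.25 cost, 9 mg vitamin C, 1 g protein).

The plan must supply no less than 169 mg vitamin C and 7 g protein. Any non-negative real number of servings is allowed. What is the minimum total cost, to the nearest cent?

$2.19

sweet potato only: max(169/25, 7/1) = 7 servings → $2.45.
orange only: max(169/90, 7/2) = 3.5 servings → $2.80.
banana only: max(169/9, 7/1) = 18.78 servings → $4.69.
sweet potato + orange with both targets exact would need a negative amount; discard.
sweet potato + banana with both tight: 6.625 servings and 0.375 servings → $2.41.
orange + banana with both tight: 1.472 servings and 4.056 servings → $2.19.
So the least-cost plan costs $2.19.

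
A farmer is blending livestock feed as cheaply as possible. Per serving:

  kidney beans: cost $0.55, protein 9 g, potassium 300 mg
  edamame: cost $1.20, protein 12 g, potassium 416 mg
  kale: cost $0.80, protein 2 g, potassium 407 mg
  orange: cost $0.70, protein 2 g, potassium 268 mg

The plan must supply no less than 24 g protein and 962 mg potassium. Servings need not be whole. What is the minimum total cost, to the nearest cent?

$1.76

Two binding constraints pin down two serving amounts, so the optimal mix uses at most two foods. The candidates are each food alone (scaled to the tighter of protein/potassium) and each pair with both constraints tight.
kidney beans only: max(24/9, 962/300) = 3.207 servings → $1.76.
edamame only: max(24/12, 962/416) = 2.312 servings → $2.77.
kale only: max(24/2, 962/407) = 12 servings → $9.60.
orange only: max(24/2, 962/268) = 12 servings → $8.40.
kidney beans + edamame: the both-tight solution has a negative serving — not a feasible corner.
kidney beans + kale with both tight: 2.561 servings and 0.476 servings → $1.79.
kidney beans + orange with both tight: 2.488 servings and 0.8046 servings → $1.93.
edamame + kale with both tight: 1.936 servings and 0.385 servings → $2.63.
edamame + orange with both tight: 1.891 servings and 0.6544 servings → $2.73.
kale + orange: intersection lies outside the first quadrant.
Cheapest feasible corner: $1.76.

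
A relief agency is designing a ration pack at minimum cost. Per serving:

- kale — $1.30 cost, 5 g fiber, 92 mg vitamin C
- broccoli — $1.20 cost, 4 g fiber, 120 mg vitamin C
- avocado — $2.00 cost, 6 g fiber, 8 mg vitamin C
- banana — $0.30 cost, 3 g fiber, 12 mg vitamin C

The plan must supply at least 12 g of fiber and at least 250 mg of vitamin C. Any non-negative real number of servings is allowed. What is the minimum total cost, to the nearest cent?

Minimising a linear cost over {fiber ≥ 12, vitamin C ≥ 250, servings ≥ 0} — the optimum is at a vertex, using one or two foods.
kale only: max(12/5, 250/92) = 2.717 servings → $3.53.
broccoli only: max(12/4, 250/120) = 3 servings → $3.60.
avocado only: max(12/6, 250/8) = 31.25 servings → $62.50.
banana only: max(12/3, 250/12) = 20.83 servings → $6.25.
kale + broccoli with both tight: 1.897 servings and 0.6293 servings → $3.22.
kale + avocado: intersection lies outside the first quadrant.
kale + banana: intersection lies outside the first quadrant.
broccoli + avocado with both tight: 2.041 servings and 0.6395 servings → $3.73.
broccoli + banana with both tight: 1.942 servings and 1.41 servings → $2.75.
avocado + banana: the both-tight solution has a negative serving — not a feasible corner.
The minimum over all feasible corners is $2.75.

$2.75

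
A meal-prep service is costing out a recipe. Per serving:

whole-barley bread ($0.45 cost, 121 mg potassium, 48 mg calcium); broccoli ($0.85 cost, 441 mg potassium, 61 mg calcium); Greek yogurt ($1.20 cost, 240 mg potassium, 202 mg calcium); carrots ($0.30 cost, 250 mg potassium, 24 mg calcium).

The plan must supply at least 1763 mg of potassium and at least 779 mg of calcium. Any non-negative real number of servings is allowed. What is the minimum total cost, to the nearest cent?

With two linear requirements the optimum uses one or two foods; enumerate the corners.
whole-barley bread only: max(1763/121, 779/48) = 16.23 servings → $7.30.
broccoli only: max(1763/441, 779/61) = 12.77 servings → $10.85.
Greek yogurt only: max(1763/240, 779/202) = 7.346 servings → $8.81.
carrots only: max(1763/250, 779/24) = 32.46 servings → $9.74.
whole-barley bread + broccoli: the both-tight solution has a negative serving — not a feasible corner.
whole-barley bread + Greek yogurt with both tight: 13.09 servings and 0.7456 servings → $6.79.
whole-barley bread + carrots with both targets exact would need a negative amount; discard.
broccoli + Greek yogurt with both tight: 2.272 servings and 3.17 servings → $5.74.
broccoli + carrots: intersection lies outside the first quadrant.
Greek yogurt + carrots with both tight: 3.407 servings and 3.781 servings → $5.22.
Cheapest feasible corner: $5.22.

$5.22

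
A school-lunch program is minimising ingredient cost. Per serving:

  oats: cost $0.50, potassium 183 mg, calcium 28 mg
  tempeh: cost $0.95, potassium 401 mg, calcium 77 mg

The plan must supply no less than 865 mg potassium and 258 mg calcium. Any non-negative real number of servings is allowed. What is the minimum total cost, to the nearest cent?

$3.18

oats only: max(865/183, 258/28) = 9.214 servings → $4.61.
tempeh only: max(865/401, 258/77) = 3.351 servings → $3.18.
oats + tempeh with both targets exact would need a negative amount; discard.
The minimum over all feasible corners is $3.18.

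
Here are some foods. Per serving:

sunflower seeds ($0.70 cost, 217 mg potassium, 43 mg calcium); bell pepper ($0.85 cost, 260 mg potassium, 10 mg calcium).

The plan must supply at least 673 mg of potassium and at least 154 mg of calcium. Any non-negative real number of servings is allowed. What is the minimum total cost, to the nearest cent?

Check every corner: each single food scaled to meet both minima, and each pair solved so both constraints bind.
sunflower seeds only: max(673/217, 154/43) = 3.581 servings → $2.51.
bell pepper only: max(673/260, 154/10) = 15.4 servings → $13.09.
sunflower seeds + bell pepper: the both-tight solution has a negative serving — not a feasible corner.
Cheapest feasible corner: $2.51.

$2.51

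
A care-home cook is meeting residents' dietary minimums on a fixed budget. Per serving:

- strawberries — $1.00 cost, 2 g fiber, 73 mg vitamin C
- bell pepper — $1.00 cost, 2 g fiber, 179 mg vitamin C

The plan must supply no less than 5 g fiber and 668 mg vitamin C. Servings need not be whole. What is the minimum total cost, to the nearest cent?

Two binding constraints pin down two serving amounts, so the optimal mix uses at most two foods. The candidates are each food alone (scaled to the tighter of fiber/vitamin C) and each pair with both constraints tight.
strawberries only: max(5/2, 668/73) = 9.151 servings → $9.15.
bell pepper only: max(5/2, 668/179) = 3.732 servings → $3.73.
strawberries + bell pepper with both targets exact would need a negative amount; discard.
So the least-cost plan costs $3.73.

$3.73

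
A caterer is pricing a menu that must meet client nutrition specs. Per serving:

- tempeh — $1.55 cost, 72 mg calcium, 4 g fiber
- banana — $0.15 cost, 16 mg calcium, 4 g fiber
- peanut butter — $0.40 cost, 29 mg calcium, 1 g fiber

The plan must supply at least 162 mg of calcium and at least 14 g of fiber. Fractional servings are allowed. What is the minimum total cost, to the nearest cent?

Two binding constraints pin down two serving amounts, so the optimal mix uses at most two foods. The candidates are each food alone (scaled to the tighter of calcium/fiber) and each pair with both constraints tight.
tempeh only: max(162/72, 14/4) = 3.5 servings → $5.42.
banana only: max(162/16, 14/4) = 10.12 servings → $1.52.
peanut butter only: max(162/29, 14/1) = 14 servings → $5.60.
tempeh + banana with both tight: 1.893 servings and 1.607 servings → $3.17.
tempeh + peanut butter with both targets exact would need a negative amount; discard.
banana + peanut butter with both tight: 2.44 servings and 4.24 servings → $2.06.
The minimum over all feasible corners is $1.52.

$1.52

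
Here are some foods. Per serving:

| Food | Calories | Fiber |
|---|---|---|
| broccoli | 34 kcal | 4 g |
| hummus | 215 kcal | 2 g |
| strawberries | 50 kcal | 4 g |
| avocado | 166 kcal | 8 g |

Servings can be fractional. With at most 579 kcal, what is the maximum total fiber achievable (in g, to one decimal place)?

Fiber per kcal: broccoli 0.1176, strawberries 0.08, avocado 0.04819, hummus 0.009302.
With no serving limits, spend the whole calories allowance on broccoli: 579 kcal / 34 kcal × 4 g = 68.1 g.

68.1 g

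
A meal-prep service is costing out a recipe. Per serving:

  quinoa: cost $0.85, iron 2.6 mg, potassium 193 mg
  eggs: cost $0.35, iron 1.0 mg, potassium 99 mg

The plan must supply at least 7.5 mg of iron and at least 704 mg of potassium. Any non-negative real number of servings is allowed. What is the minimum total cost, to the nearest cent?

A basic optimal solution has at most two foods positive. Try each food alone and each pair with both targets met exactly.
quinoa only: max(7.5/2.6, 704/193) = 3.648 servings → $3.10.
eggs only: max(7.5/1.0, 704/99) = 7.5 servings → $2.62.
quinoa + eggs with both tight: 0.5978 servings and 5.946 servings → $2.59.
Cheapest feasible corner: $2.59.

$2.59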